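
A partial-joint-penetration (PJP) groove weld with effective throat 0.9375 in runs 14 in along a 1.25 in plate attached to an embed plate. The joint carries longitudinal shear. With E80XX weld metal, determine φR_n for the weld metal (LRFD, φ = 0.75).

φR_n ≈ 472 kips

E80XX → F_EXX = 80 ksi.
Effective throat (given) t_e = 0.9375 in.
A_we = 0.9375 × 14 = 13.12 in².
F_nw = 0.6 F_EXX = 48 ksi.
φR_n = 0.75 × 48 × 13.12 = 472.5 kips.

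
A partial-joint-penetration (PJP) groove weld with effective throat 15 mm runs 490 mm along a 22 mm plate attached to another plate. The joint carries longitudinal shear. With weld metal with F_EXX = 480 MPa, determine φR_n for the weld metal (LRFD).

Effective throat (given) t_e = 15 mm.
A_we = 15 × 490 = 7350 mm².
F_nw = 0.6 F_EXX = 288 MPa.
φR_n = 0.75 × 288 × 7350 × 10⁻³ = 1588 kN.

φR_n ≈ 1590 kN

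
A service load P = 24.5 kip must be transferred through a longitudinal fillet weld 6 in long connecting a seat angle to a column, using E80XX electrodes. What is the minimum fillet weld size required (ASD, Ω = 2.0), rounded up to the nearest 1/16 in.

w = 1/4 in

E80XX → F_EXX = 80 ksi.
Total weld length L = 6 in.
Required throat t_e = P × Ω / (0.6 F_EXX × L) = 24.5 × 2.0 / (0.6 × 80 × 6) = 0.1701 in.
Required leg w = t_e / 0.707 = 0.2406 in → use 1/4 in.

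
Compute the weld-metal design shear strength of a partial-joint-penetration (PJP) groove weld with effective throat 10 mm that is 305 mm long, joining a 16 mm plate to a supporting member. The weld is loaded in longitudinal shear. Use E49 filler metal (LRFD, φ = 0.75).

φR_n ≈ 673 kN

E49XX → F_EXX = 490 MPa.
Effective throat (given) t_e = 10 mm.
A_we = 10 × 305 = 3050 mm².
F_nw = 0.6 F_EXX = 294 MPa.
φR_n = 0.75 × 294 × 3050 × 10⁻³ = 672.5 kN.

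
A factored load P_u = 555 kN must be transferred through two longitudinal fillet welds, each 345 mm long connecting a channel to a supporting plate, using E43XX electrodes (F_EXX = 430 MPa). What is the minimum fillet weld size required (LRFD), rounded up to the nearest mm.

Total weld length L = 690 mm.
Required throat t_e = P_u / (φ × 0.6 F_EXX × L) = 555 / (0.75 × 0.6 × 430 × 690 × 10⁻³) = 4.157 mm.
Required leg w = t_e / 0.707 = 5.88 mm → use 6 mm.

w = 6 mm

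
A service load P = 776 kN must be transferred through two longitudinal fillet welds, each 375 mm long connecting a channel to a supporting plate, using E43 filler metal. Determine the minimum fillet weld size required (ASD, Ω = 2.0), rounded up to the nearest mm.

w = 12 mm

E43XX → F_EXX = 430 MPa.
Total weld length L = 750 mm.
Required throat t_e = P × Ω / (0.6 F_EXX × L) = 776 × 2.0 / (0.6 × 430 × 750 × 10⁻³) = 8.021 mm.
Required leg w = t_e / 0.707 = 11.34 mm → use 12 mm.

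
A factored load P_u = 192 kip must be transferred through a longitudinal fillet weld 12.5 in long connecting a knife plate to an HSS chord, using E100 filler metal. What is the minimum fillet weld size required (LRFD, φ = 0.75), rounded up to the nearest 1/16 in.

w = 1/2 in

E100XX → F_EXX = 100 ksi.
Total weld length L = 12.5 in.
Required throat t_e = P_u / (φ × 0.6 F_EXX × L) = 192 / (0.75 × 0.6 × 100 × 12.5) = 0.3413 in.
Required leg w = t_e / 0.707 = 0.4828 in → use 1/2 in.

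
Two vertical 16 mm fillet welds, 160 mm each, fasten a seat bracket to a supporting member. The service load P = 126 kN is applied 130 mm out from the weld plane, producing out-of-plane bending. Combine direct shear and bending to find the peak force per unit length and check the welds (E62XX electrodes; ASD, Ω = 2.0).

E62XX → F_EXX = 620 MPa.
L_w = 2 × 160 = 320 mm; section modulus (unit throat) S = 2 × L²/6 = 8533 mm².
Direct shear f_v = P/L_w = 126×10³/320 = 393.8 N/mm.
Moment M = P × e = 126×10³ × 130 = 16380000 N·mm; bending f_b = M/S = 1920 N/mm.
f_max = √(f_v² + f_b²) = √(393.8² + 1920²) = 1959 N/mm.
r_n/Ω = (1/2.0) × 0.6 × 620 × (0.707 × 16) = 2104 N/mm → adequate.

f_max ≈ 1960 N/mm; adequate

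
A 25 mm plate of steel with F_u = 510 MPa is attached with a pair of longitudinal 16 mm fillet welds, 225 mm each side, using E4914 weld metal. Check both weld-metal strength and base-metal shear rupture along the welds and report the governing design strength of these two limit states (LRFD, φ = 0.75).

E49XX → F_EXX = 490 MPa.
t_e = 0.707 × 16 = 11.31 mm; L = 450 mm.
Weld metal: φR_n = 0.75 × 0.6 × 490 × 11.31 × 450 × 10⁻³ = 1122 kN.
Base metal (shear rupture): φR_n = 0.75 × 0.6 × 510 × 25 × 450 × 10⁻³ = 2582 kN.
Governing: weld metal.

φR_n ≈ 1120 kN (weld metal governs)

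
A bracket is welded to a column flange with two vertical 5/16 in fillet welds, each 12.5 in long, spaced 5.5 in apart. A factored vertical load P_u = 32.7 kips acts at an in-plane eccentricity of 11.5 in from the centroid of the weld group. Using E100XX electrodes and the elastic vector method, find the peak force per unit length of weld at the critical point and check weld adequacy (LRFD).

f_max ≈ 5.65 kip/in; adequate

E100XX → F_EXX = 100 ksi.
Total weld length L_w = 25 in. Treat welds as unit-width lines.
Polar moment about centroid: J = 2[d³/12 + d(b/2)²] = 2[12.5³/12 + 12.5×2.75²] = 514.6 in³.
Direct shear f_v = P/L_w = 32.7 / 25 = 1.308 kip/in (vertical).
Torsion M = P·e = 32.7 × 11.5 = 376.05 kip·in.
Critical point at (x, y) = (2.75, 6.25) from centroid. f_tx = M·y/J = 4.567 kip/in; f_ty = M·x/J = 2.01 kip/in.
Resultant f_max = √[f_tx² + (f_v + f_ty)²] = √[4.567² + (1.308 + 2.01)²] = 5.645 kip/in.
Capacity per unit length: φr_n = 0.75 × 0.6 × 100 × (0.707 × 0.3125) = 9.942 kip/in.
5.645 ≤ 9.942 → adequate.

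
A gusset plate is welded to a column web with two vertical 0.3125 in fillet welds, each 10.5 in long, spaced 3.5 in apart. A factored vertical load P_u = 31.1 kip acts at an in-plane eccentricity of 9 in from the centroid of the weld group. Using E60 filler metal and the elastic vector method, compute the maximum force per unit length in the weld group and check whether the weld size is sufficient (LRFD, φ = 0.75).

E60XX → F_EXX = 60 ksi.
Total weld length L_w = 21 in. Treat welds as unit-width lines.
Polar moment about centroid: J = 2[d³/12 + d(b/2)²] = 2[10.5³/12 + 10.5×1.75²] = 257.2 in³.
Direct shear f_v = P/L_w = 31.1 / 21 = 1.481 kip/in (vertical).
Torsion M = P·e = 31.1 × 9 = 279.9 kip·in.
Critical point at (x, y) = (1.75, 5.25) from centroid. f_tx = M·y/J = 5.712 kip/in; f_ty = M·x/J = 1.904 kip/in.
Resultant f_max = √[f_tx² + (f_v + f_ty)²] = √[5.712² + (1.481 + 1.904)²] = 6.64 kip/in.
Capacity per unit length: φr_n = 0.75 × 0.6 × 60 × (0.707 × 0.3125) = 5.965 kip/in.
6.64 > 5.965 → NOT adequate.

f_max ≈ 6.64 kip/in; NOT adequate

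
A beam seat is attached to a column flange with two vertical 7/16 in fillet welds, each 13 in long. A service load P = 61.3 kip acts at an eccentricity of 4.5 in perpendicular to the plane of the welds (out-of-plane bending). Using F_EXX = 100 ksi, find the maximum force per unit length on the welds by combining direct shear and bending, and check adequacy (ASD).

f_max ≈ 5.43 kip/in; adequate

L_w = 2 × 13 = 26 in; section modulus (unit throat) S = 2 × L²/6 = 56.33 in².
Direct shear f_v = P/L_w = 61.3/26 = 2.358 kip/in.
Moment M = P × e = 61.3 × 4.5 = 275.85 kip·in; bending f_b = M/S = 4.897 kip/in.
f_max = √(f_v² + f_b²) = √(2.358² + 4.897²) = 5.435 kip/in.
r_n/Ω = (1/2.0) × 0.6 × 100 × (0.707 × 0.4375) = 9.279 kip/in → adequate.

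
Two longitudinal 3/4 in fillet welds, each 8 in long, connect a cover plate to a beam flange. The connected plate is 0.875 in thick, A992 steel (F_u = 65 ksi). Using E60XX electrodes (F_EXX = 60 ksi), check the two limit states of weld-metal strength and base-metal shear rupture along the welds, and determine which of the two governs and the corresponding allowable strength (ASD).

t_e = 0.707 × 0.75 = 0.5302 in; L = 16 in.
Weld metal: R_n/Ω = (1/2.0) × 0.6 × 60 × 0.5302 × 16 = 152.7 kip.
Base metal (shear rupture): R_n/Ω = (1/2.0) × 0.6 × 65 × 0.875 × 16 = 273 kip.
Governing: weld metal.

R_n/Ω ≈ 153 kip (weld metal governs)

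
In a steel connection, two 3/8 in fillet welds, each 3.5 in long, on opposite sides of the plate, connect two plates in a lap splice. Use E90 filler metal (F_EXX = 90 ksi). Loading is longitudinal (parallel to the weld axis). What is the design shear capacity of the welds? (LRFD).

φR_n ≈ 75.2 kip

Effective throat t_e = 0.707 × 0.375 = 0.2651 in.
Total length L = 7 in; A_we = 0.2651 × 7 = 1.856 in².
F_nw = 0.6 F_EXX = 0.6 × 90 = 54 ksi.
φR_n = 0.75 × 54 × 1.856 = 75.16 kip.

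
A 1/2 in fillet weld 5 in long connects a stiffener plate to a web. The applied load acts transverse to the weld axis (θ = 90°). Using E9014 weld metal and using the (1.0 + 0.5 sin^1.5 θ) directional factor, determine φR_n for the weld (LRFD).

φR_n ≈ 107 kips

E90XX → F_EXX = 90 ksi.
t_e = 0.707 × 0.5 = 0.3535 in; A_we = 0.3535 × 5 = 1.767 in².
Directional factor: 1.0 + 0.5 sin^1.5(90°) = 1.5.
F_nw = 0.6 × 90 × 1.5 = 81 ksi.
φR_n = 0.75 × 81 × 1.767 = 107.4 kips.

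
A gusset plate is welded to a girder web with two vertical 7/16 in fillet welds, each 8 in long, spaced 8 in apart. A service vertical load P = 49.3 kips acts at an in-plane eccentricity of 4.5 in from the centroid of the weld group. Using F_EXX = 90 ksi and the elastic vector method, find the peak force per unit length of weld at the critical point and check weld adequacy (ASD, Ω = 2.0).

Total weld length L_w = 16 in. Treat welds as unit-width lines.
Polar moment about centroid: J = 2[d³/12 + d(b/2)²] = 2[8³/12 + 8×4²] = 341.3 in³.
Direct shear f_v = P/L_w = 49.3 / 16 = 3.081 kip/in (vertical).
Torsion M = P·e = 49.3 × 4.5 = 221.85 kip·in.
Critical point at (x, y) = (4, 4) from centroid. f_tx = M·y/J = 2.6 kip/in; f_ty = M·x/J = 2.6 kip/in.
Resultant f_max = √[f_tx² + (f_v + f_ty)²] = √[2.6² + (3.081 + 2.6)²] = 6.248 kip/in.
Capacity per unit length: r_n/Ω = (1/2.0) × 0.6 × 90 × (0.707 × 0.4375) = 8.351 kip/in.
6.248 ≤ 8.351 → adequate.

f_max ≈ 6.25 kip/in; adequate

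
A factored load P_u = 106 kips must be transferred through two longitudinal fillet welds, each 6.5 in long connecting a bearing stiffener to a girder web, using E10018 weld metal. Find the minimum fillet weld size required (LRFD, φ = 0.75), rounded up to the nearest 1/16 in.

E100XX → F_EXX = 100 ksi.
Total weld length L = 13 in.
Required throat t_e = P_u / (φ × 0.6 F_EXX × L) = 106 / (0.75 × 0.6 × 100 × 13) = 0.1812 in.
Required leg w = t_e / 0.707 = 0.2563 in → use 5/16 in.

w = 5/16 in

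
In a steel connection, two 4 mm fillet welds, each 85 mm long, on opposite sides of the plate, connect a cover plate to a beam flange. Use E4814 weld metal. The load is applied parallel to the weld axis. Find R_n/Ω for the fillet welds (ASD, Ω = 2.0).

R_n/Ω ≈ 69.2 kN

E48XX → F_EXX = 480 MPa.
Effective throat t_e = 0.707 × 4 = 2.828 mm.
Total length L = 170 mm; A_we = 2.828 × 170 = 480.8 mm².
F_nw = 0.6 F_EXX = 0.6 × 480 = 288 MPa.
R_n = 288 × 480.8 × 10⁻³ = 138.5 kN; R_n/Ω = 138.5/2.0 = 69.23 kN.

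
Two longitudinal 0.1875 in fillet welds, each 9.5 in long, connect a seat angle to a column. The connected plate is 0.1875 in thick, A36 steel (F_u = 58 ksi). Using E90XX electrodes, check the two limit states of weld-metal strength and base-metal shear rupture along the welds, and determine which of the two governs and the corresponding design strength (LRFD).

φR_n ≈ 93 kip (base-metal shear rupture governs)

E90XX → F_EXX = 90 ksi.
t_e = 0.707 × 0.1875 = 0.1326 in; L = 19 in.
Weld metal: φR_n = 0.75 × 0.6 × 90 × 0.1326 × 19 = 102 kip.
Base metal (shear rupture): φR_n = 0.75 × 0.6 × 58 × 0.1875 × 19 = 92.98 kip.
Governing: base-metal shear rupture.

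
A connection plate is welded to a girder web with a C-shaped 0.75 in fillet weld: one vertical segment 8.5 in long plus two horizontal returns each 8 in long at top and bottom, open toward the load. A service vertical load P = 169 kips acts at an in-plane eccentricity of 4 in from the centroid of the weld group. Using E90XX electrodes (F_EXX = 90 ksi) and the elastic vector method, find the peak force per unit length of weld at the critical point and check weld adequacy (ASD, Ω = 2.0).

f_max ≈ 15.1 kip/in; NOT adequate

Total weld length L_w = 24.5 in. Treat welds as unit-width lines.
Centroid: x̄ = 2×8×4 / 24.5 = 2.612 in from the vertical weld.
Polar moment about centroid: J = I_x + I_y = [8.5³/12 + 2×8×4.25²] + [8.5×2.612² + 2(8³/12 + 8×1.388²)] = 514.3 in³.
Direct shear f_v = P/L_w = 169 / 24.5 = 6.898 kip/in (vertical).
Torsion M = P·e = 169 × 4 = 676 kip·in.
Critical point at (x, y) = (5.388, 4.25) from centroid. f_tx = M·y/J = 5.586 kip/in; f_ty = M·x/J = 7.081 kip/in.
Resultant f_max = √[f_tx² + (f_v + f_ty)²] = √[5.586² + (6.898 + 7.081)²] = 15.05 kip/in.
Capacity per unit length: r_n/Ω = (1/2.0) × 0.6 × 90 × (0.707 × 0.75) = 14.32 kip/in.
15.05 > 14.32 → NOT adequate.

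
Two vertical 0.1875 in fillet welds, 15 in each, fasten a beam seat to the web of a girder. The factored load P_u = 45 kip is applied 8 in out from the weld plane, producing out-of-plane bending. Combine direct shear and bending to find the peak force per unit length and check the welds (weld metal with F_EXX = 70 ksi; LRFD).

L_w = 2 × 15 = 30 in; section modulus (unit throat) S = 2 × L²/6 = 75 in².
Direct shear f_v = P/L_w = 45/30 = 1.5 kip/in.
Moment M = P × e = 45 × 8 = 360 kip·in; bending f_b = M/S = 4.8 kip/in.
f_max = √(f_v² + f_b²) = √(1.5² + 4.8²) = 5.029 kip/in.
φr_n = 0.75 × 0.6 × 70 × (0.707 × 0.1875) = 4.176 kip/in → NOT adequate.

f_max ≈ 5.03 kip/in; NOT adequate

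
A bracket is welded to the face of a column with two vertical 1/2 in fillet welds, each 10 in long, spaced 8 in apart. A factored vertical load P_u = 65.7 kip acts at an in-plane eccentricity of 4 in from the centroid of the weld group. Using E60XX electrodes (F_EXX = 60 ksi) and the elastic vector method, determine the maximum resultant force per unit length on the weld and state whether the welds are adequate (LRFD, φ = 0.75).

Total weld length L_w = 20 in. Treat welds as unit-width lines.
Polar moment about centroid: J = 2[d³/12 + d(b/2)²] = 2[10³/12 + 10×4²] = 486.7 in³.
Direct shear f_v = P/L_w = 65.7 / 20 = 3.285 kip/in (vertical).
Torsion M = P·e = 65.7 × 4 = 262.8 kip·in.
Critical point at (x, y) = (4, 5) from centroid. f_tx = M·y/J = 2.7 kip/in; f_ty = M·x/J = 2.16 kip/in.
Resultant f_max = √[f_tx² + (f_v + f_ty)²] = √[2.7² + (3.285 + 2.16)²] = 6.078 kip/in.
Capacity per unit length: φr_n = 0.75 × 0.6 × 60 × (0.707 × 0.5) = 9.544 kip/in.
6.078 ≤ 9.544 → adequate.

f_max ≈ 6.08 kip/in; adequate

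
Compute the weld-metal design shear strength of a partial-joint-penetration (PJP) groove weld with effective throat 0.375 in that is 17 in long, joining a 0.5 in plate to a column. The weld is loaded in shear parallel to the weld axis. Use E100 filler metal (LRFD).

φR_n ≈ 287 kip

E100XX → F_EXX = 100 ksi.
Effective throat (given) t_e = 0.375 in.
A_we = 0.375 × 17 = 6.375 in².
F_nw = 0.6 F_EXX = 60 ksi.
φR_n = 0.75 × 60 × 6.375 = 286.9 kip.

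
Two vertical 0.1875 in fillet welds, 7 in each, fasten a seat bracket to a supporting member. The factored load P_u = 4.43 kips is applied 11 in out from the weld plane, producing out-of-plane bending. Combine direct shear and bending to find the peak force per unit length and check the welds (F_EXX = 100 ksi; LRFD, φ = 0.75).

L_w = 2 × 7 = 14 in; section modulus (unit throat) S = 2 × L²/6 = 16.33 in².
Direct shear f_v = P/L_w = 4.43/14 = 0.3164 kip/in.
Moment M = P × e = 4.43 × 11 = 48.73 kip·in; bending f_b = M/S = 2.983 kip/in.
f_max = √(f_v² + f_b²) = √(0.3164² + 2.983²) = 3 kip/in.
φr_n = 0.75 × 0.6 × 100 × (0.707 × 0.1875) = 5.965 kip/in → adequate.

f_max ≈ 3 kip/in; adequate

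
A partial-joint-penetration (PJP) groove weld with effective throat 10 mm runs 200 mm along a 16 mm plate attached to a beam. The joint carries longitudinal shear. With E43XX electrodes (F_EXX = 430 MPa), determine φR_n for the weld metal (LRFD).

Effective throat (given) t_e = 10 mm.
A_we = 10 × 200 = 2000 mm².
F_nw = 0.6 F_EXX = 258 MPa.
φR_n = 0.75 × 258 × 2000 × 10⁻³ = 387 kN.

φR_n ≈ 387 kN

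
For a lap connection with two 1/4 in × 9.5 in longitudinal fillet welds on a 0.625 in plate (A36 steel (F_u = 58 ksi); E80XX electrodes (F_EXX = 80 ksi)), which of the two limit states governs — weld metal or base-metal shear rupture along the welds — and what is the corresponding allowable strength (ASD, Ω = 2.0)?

t_e = 0.707 × 0.25 = 0.1767 in; L = 19 in.
Weld metal: R_n/Ω = (1/2.0) × 0.6 × 80 × 0.1767 × 19 = 80.6 kip.
Base metal (shear rupture): R_n/Ω = (1/2.0) × 0.6 × 58 × 0.625 × 19 = 206.6 kip.
Governing: weld metal.

R_n/Ω ≈ 80.6 kip (weld metal governs)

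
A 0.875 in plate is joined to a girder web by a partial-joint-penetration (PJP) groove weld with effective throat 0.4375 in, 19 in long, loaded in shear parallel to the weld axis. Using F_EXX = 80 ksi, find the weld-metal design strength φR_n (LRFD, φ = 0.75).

Effective throat (given) t_e = 0.4375 in.
A_we = 0.4375 × 19 = 8.312 in².
F_nw = 0.6 F_EXX = 48 ksi.
φR_n = 0.75 × 48 × 8.312 = 299.2 kips.

φR_n ≈ 299 kips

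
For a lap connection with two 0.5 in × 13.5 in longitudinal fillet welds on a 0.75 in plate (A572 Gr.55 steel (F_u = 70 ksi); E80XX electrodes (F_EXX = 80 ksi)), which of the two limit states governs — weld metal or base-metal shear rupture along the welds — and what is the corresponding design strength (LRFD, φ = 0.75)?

φR_n ≈ 344 kip (weld metal governs)

t_e = 0.707 × 0.5 = 0.3535 in; L = 27 in.
Weld metal: φR_n = 0.75 × 0.6 × 80 × 0.3535 × 27 = 343.6 kip.
Base metal (shear rupture): φR_n = 0.75 × 0.6 × 70 × 0.75 × 27 = 637.9 kip.
Governing: weld metal.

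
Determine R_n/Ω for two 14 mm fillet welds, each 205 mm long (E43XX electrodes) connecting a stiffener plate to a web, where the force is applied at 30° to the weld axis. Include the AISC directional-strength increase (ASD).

E43XX → F_EXX = 430 MPa.
t_e = 0.707 × 14 = 9.898 mm; A_we = 9.898 × 410 = 4058 mm².
Directional factor: 1.0 + 0.5 sin^1.5(30°) = 1.177.
F_nw = 0.6 × 430 × 1.177 = 303.6 MPa.
R_n/Ω = (303.6 × 4058) / 2.0 × 10⁻³ = 616 kN.

R_n/Ω ≈ 616 kN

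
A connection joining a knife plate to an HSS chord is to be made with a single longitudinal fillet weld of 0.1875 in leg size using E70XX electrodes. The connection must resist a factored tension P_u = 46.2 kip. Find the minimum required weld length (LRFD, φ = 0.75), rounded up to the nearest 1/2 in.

L = 11.5 in

E70XX → F_EXX = 70 ksi.
Throat t_e = 0.707 × 0.1875 = 0.1326 in.
φr_n = 0.75 × 0.6 × 70 × 0.1326 = 4.176 kip/in.
L_req = P_u / φr_n = 46.2 / 4.176 = 11.06 in total.
Round up → use L = 11.5 in.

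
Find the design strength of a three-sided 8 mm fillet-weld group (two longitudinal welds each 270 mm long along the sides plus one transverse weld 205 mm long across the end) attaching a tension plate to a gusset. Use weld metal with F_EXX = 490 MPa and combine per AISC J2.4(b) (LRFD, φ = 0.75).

φR_n ≈ 956 kN

t_e = 0.707 × 8 = 5.656 mm.
R_nwl = 0.6 × 490 × 5.656 × 540 × 10⁻³ = 897.9 kN (longitudinal, 2 welds).
R_nwt = 0.6 × 490 × 5.656 × 205 × 10⁻³ = 340.9 kN (transverse, base value).
(i) R_nwl + R_nwt = 1239 kN; (ii) 0.85 R_nwl + 1.5 R_nwt = 1275 kN.
R_n = max = 1275 kN [governs: (ii)]; φR_n = 955.9 kN.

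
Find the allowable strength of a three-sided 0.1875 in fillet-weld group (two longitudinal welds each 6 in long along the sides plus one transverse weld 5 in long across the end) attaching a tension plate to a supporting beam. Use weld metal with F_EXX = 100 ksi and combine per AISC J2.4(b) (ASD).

R_n/Ω ≈ 70.4 kip

t_e = 0.707 × 0.1875 = 0.1326 in.
R_nwl = 0.6 × 100 × 0.1326 × 12 = 95.45 kip (longitudinal, 2 welds).
R_nwt = 0.6 × 100 × 0.1326 × 5 = 39.77 kip (transverse, base value).
(i) R_nwl + R_nwt = 135.2 kip; (ii) 0.85 R_nwl + 1.5 R_nwt = 140.8 kip.
R_n = max = 140.8 kip [governs: (ii)]; R_n/Ω = 70.39 kip.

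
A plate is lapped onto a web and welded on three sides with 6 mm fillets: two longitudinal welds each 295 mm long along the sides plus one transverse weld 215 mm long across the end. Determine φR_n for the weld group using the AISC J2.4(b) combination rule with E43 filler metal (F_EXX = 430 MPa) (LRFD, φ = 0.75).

φR_n ≈ 676 kN

t_e = 0.707 × 6 = 4.242 mm.
R_nwl = 0.6 × 430 × 4.242 × 590 × 10⁻³ = 645.7 kN (longitudinal, 2 welds).
R_nwt = 0.6 × 430 × 4.242 × 215 × 10⁻³ = 235.3 kN (transverse, base value).
(i) R_nwl + R_nwt = 881 kN; (ii) 0.85 R_nwl + 1.5 R_nwt = 901.8 kN.
R_n = max = 901.8 kN [governs: (ii)]; φR_n = 676.4 kN.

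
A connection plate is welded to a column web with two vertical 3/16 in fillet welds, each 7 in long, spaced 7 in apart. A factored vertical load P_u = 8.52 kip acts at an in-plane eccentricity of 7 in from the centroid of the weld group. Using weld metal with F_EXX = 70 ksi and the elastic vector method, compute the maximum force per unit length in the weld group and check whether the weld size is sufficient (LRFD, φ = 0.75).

Total weld length L_w = 14 in. Treat welds as unit-width lines.
Polar moment about centroid: J = 2[d³/12 + d(b/2)²] = 2[7³/12 + 7×3.5²] = 228.7 in³.
Direct shear f_v = P/L_w = 8.52 / 14 = 0.6086 kip/in (vertical).
Torsion M = P·e = 8.52 × 7 = 59.64 kip·in.
Critical point at (x, y) = (3.5, 3.5) from centroid. f_tx = M·y/J = 0.9129 kip/in; f_ty = M·x/J = 0.9129 kip/in.
Resultant f_max = √[f_tx² + (f_v + f_ty)²] = √[0.9129² + (0.6086 + 0.9129)²] = 1.774 kip/in.
Capacity per unit length: φr_n = 0.75 × 0.6 × 70 × (0.707 × 0.1875) = 4.176 kip/in.
1.774 ≤ 4.176 → adequate.

f_max ≈ 1.77 kip/in; adequate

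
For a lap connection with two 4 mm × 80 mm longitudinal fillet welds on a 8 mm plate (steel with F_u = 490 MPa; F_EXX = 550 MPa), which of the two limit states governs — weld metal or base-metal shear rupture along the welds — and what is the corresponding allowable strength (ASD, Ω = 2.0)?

R_n/Ω ≈ 74.7 kN (weld metal governs)

t_e = 0.707 × 4 = 2.828 mm; L = 160 mm.
Weld metal: R_n/Ω = (1/2.0) × 0.6 × 550 × 2.828 × 160 × 10⁻³ = 74.66 kN.
Base metal (shear rupture): R_n/Ω = (1/2.0) × 0.6 × 490 × 8 × 160 × 10⁻³ = 188.2 kN.
Governing: weld metal.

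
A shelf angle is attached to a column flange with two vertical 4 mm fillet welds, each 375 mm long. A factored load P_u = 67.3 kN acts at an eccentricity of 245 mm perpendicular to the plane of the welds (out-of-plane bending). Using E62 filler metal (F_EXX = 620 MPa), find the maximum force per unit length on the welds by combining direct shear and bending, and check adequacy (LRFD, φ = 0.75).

L_w = 2 × 375 = 750 mm; section modulus (unit throat) S = 2 × L²/6 = 46880 mm².
Direct shear f_v = P/L_w = 67.3×10³/750 = 89.73 N/mm.
Moment M = P × e = 67.3×10³ × 245 = 16488000 N·mm; bending f_b = M/S = 351.8 N/mm.
f_max = √(f_v² + f_b²) = √(89.73² + 351.8²) = 363 N/mm.
φr_n = 0.75 × 0.6 × 620 × (0.707 × 4) = 789 N/mm → adequate.

f_max ≈ 363 N/mm; adequate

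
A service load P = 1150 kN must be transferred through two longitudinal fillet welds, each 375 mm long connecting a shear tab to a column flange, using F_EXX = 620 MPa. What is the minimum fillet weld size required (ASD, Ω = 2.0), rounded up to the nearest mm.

Total weld length L = 750 mm.
Required throat t_e = P × Ω / (0.6 F_EXX × L) = 1150 × 2.0 / (0.6 × 620 × 750 × 10⁻³) = 8.244 mm.
Required leg w = t_e / 0.707 = 11.66 mm → use 12 mm.

w = 12 mm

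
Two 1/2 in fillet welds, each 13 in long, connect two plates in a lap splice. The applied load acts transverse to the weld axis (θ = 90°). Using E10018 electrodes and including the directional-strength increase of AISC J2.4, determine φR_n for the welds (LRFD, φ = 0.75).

E100XX → F_EXX = 100 ksi.
t_e = 0.707 × 0.5 = 0.3535 in; A_we = 0.3535 × 26 = 9.191 in².
Directional factor: 1.0 + 0.5 sin^1.5(90°) = 1.5.
F_nw = 0.6 × 100 × 1.5 = 90 ksi.
φR_n = 0.75 × 90 × 9.191 = 620.4 kip.

φR_n ≈ 620 kip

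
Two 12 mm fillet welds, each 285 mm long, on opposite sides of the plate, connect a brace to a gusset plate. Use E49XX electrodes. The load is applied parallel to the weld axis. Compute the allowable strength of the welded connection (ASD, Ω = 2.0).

E49XX → F_EXX = 490 MPa.
Effective throat t_e = 0.707 × 12 = 8.484 mm.
Total length L = 570 mm; A_we = 8.484 × 570 = 4836 mm².
F_nw = 0.6 F_EXX = 0.6 × 490 = 294 MPa.
R_n = 294 × 4836 × 10⁻³ = 1422 kN; R_n/Ω = 1422/2.0 = 710.9 kN.

R_n/Ω ≈ 711 kN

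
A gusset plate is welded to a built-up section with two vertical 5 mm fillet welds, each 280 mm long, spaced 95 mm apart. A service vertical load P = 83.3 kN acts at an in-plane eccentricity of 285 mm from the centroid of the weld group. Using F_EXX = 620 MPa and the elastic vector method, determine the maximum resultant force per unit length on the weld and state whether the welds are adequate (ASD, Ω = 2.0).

Total weld length L_w = 560 mm. Treat welds as unit-width lines.
Polar moment about centroid: J = 2[d³/12 + d(b/2)²] = 2[280³/12 + 280×47.5²] = 4922000 mm³.
Direct shear f_v = P/L_w = 83.3×10³ / 560 = 148.8 N/mm (vertical).
Torsion M = P·e = 83.3×10³ × 285 = 23740000 N·mm.
Critical point at (x, y) = (47.5, 140) from centroid. f_tx = M·y/J = 675.2 N/mm; f_ty = M·x/J = 229.1 N/mm.
Resultant f_max = √[f_tx² + (f_v + f_ty)²] = √[675.2² + (148.8 + 229.1)²] = 773.8 N/mm.
Capacity per unit length: r_n/Ω = (1/2.0) × 0.6 × 620 × (0.707 × 5) = 657.5 N/mm.
773.8 > 657.5 → NOT adequate.

f_max ≈ 774 N/mm; NOT adequate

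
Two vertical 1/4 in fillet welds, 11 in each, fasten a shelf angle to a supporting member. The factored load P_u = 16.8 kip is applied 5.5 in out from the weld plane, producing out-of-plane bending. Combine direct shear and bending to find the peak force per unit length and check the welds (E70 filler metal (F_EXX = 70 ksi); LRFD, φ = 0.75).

L_w = 2 × 11 = 22 in; section modulus (unit throat) S = 2 × L²/6 = 40.33 in².
Direct shear f_v = P/L_w = 16.8/22 = 0.7636 kip/in.
Moment M = P × e = 16.8 × 5.5 = 92.4 kip·in; bending f_b = M/S = 2.291 kip/in.
f_max = √(f_v² + f_b²) = √(0.7636² + 2.291²) = 2.415 kip/in.
φr_n = 0.75 × 0.6 × 70 × (0.707 × 0.25) = 5.568 kip/in → adequate.

f_max ≈ 2.41 kip/in; adequate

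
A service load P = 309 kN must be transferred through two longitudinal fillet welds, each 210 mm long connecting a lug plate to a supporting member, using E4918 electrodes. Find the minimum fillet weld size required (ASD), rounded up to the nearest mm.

E49XX → F_EXX = 490 MPa.
Total weld length L = 420 mm.
Required throat t_e = P × Ω / (0.6 F_EXX × L) = 309 × 2.0 / (0.6 × 490 × 420 × 10⁻³) = 5.005 mm.
Required leg w = t_e / 0.707 = 7.079 mm → use 8 mm.

w = 8 mm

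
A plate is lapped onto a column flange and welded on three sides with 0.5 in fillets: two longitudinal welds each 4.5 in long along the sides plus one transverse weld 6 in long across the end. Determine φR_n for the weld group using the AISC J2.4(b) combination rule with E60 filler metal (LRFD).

φR_n ≈ 159 kips

E60XX → F_EXX = 60 ksi.
t_e = 0.707 × 0.5 = 0.3535 in.
R_nwl = 0.6 × 60 × 0.3535 × 9 = 114.5 kips (longitudinal, 2 welds).
R_nwt = 0.6 × 60 × 0.3535 × 6 = 76.36 kips (transverse, base value).
(i) R_nwl + R_nwt = 190.9 kips; (ii) 0.85 R_nwl + 1.5 R_nwt = 211.9 kips.
R_n = max = 211.9 kips [governs: (ii)]; φR_n = 158.9 kips.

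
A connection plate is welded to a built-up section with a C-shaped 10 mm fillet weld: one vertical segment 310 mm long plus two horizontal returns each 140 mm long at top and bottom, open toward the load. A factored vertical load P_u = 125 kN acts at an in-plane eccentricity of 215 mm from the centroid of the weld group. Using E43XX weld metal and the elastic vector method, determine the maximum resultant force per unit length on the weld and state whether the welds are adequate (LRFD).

E43XX → F_EXX = 430 MPa.
Total weld length L_w = 590 mm. Treat welds as unit-width lines.
Centroid: x̄ = 2×140×70 / 590 = 33.22 mm from the vertical weld.
Polar moment about centroid: J = I_x + I_y = [310³/12 + 2×140×155²] + [310×33.22² + 2(140³/12 + 140×36.78²)] = 10390000 mm³.
Direct shear f_v = P/L_w = 125×10³ / 590 = 211.9 N/mm (vertical).
Torsion M = P·e = 125×10³ × 215 = 26875000 N·mm.
Critical point at (x, y) = (106.8, 155) from centroid. f_tx = M·y/J = 401 N/mm; f_ty = M·x/J = 276.3 N/mm.
Resultant f_max = √[f_tx² + (f_v + f_ty)²] = √[401² + (211.9 + 276.3)²] = 631.7 N/mm.
Capacity per unit length: φr_n = 0.75 × 0.6 × 430 × (0.707 × 10) = 1368 N/mm.
631.7 ≤ 1368 → adequate.

f_max ≈ 632 N/mm; adequate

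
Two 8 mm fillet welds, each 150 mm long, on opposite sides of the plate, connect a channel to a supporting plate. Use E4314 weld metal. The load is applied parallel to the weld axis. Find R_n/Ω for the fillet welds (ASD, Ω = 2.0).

R_n/Ω ≈ 219 kN

E43XX → F_EXX = 430 MPa.
Effective throat t_e = 0.707 × 8 = 5.656 mm.
Total length L = 300 mm; A_we = 5.656 × 300 = 1697 mm².
F_nw = 0.6 F_EXX = 0.6 × 430 = 258 MPa.
R_n = 258 × 1697 × 10⁻³ = 437.8 kN; R_n/Ω = 437.8/2.0 = 218.9 kN.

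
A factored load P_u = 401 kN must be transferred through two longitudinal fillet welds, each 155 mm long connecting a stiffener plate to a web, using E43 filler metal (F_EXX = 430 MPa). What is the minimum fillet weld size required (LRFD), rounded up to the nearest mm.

Total weld length L = 310 mm.
Required throat t_e = P_u / (φ × 0.6 F_EXX × L) = 401 / (0.75 × 0.6 × 430 × 310 × 10⁻³) = 6.685 mm.
Required leg w = t_e / 0.707 = 9.455 mm → use 10 mm.

w = 10 mm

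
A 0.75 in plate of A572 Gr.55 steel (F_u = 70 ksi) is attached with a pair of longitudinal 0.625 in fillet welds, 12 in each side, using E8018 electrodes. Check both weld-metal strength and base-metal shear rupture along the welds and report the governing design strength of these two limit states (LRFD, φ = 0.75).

E80XX → F_EXX = 80 ksi.
t_e = 0.707 × 0.625 = 0.4419 in; L = 24 in.
Weld metal: φR_n = 0.75 × 0.6 × 80 × 0.4419 × 24 = 381.8 kip.
Base metal (shear rupture): φR_n = 0.75 × 0.6 × 70 × 0.75 × 24 = 567 kip.
Governing: weld metal.

φR_n ≈ 382 kip (weld metal governs)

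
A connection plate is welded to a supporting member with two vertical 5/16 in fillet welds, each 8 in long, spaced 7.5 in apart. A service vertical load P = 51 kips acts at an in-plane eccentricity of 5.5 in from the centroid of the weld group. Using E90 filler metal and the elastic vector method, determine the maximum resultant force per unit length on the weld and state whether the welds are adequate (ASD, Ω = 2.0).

f_max ≈ 7.51 kip/in; NOT adequate

E90XX → F_EXX = 90 ksi.
Total weld length L_w = 16 in. Treat welds as unit-width lines.
Polar moment about centroid: J = 2[d³/12 + d(b/2)²] = 2[8³/12 + 8×3.75²] = 310.3 in³.
Direct shear f_v = P/L_w = 51 / 16 = 3.188 kip/in (vertical).
Torsion M = P·e = 51 × 5.5 = 280.5 kip·in.
Critical point at (x, y) = (3.75, 4) from centroid. f_tx = M·y/J = 3.615 kip/in; f_ty = M·x/J = 3.39 kip/in.
Resultant f_max = √[f_tx² + (f_v + f_ty)²] = √[3.615² + (3.188 + 3.39)²] = 7.505 kip/in.
Capacity per unit length: r_n/Ω = (1/2.0) × 0.6 × 90 × (0.707 × 0.3125) = 5.965 kip/in.
7.505 > 5.965 → NOT adequate.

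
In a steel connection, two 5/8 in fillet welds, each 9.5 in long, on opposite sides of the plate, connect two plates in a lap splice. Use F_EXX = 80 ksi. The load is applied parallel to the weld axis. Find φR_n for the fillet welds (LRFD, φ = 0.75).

φR_n ≈ 302 kips

Effective throat t_e = 0.707 × 0.625 = 0.4419 in.
Total length L = 19 in; A_we = 0.4419 × 19 = 8.396 in².
F_nw = 0.6 F_EXX = 0.6 × 80 = 48 ksi.
φR_n = 0.75 × 48 × 8.396 = 302.2 kips.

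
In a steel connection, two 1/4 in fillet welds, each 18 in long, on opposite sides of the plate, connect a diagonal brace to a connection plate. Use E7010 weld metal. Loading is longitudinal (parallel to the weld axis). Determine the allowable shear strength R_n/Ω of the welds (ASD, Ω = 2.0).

E70XX → F_EXX = 70 ksi.
Effective throat t_e = 0.707 × 0.25 = 0.1767 in.
Total length L = 36 in; A_we = 0.1767 × 36 = 6.363 in².
F_nw = 0.6 F_EXX = 0.6 × 70 = 42 ksi.
R_n = 42 × 6.363 = 267.2 kip; R_n/Ω = 267.2/2.0 = 133.6 kip.

R_n/Ω ≈ 134 kip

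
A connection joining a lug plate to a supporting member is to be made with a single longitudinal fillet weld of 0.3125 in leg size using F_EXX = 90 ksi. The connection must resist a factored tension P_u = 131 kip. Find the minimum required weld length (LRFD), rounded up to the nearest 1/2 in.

Throat t_e = 0.707 × 0.3125 = 0.2209 in.
φr_n = 0.75 × 0.6 × 90 × 0.2209 = 8.948 kip/in.
L_req = P_u / φr_n = 131 / 8.948 = 14.64 in total.
Round up → use L = 15 in.

L = 15 in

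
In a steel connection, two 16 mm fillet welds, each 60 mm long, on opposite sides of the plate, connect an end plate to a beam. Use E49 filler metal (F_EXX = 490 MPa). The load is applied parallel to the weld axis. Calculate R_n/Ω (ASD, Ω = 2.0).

Effective throat t_e = 0.707 × 16 = 11.31 mm.
Total length L = 120 mm; A_we = 11.31 × 120 = 1357 mm².
F_nw = 0.6 F_EXX = 0.6 × 490 = 294 MPa.
R_n = 294 × 1357 × 10⁻³ = 399.1 kN; R_n/Ω = 399.1/2.0 = 199.5 kN.

R_n/Ω ≈ 200 kN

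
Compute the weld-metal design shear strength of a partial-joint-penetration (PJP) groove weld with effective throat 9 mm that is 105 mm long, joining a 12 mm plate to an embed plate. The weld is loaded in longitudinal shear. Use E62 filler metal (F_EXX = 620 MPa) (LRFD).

φR_n ≈ 264 kN

Effective throat (given) t_e = 9 mm.
A_we = 9 × 105 = 945 mm².
F_nw = 0.6 F_EXX = 372 MPa.
φR_n = 0.75 × 372 × 945 × 10⁻³ = 263.7 kN.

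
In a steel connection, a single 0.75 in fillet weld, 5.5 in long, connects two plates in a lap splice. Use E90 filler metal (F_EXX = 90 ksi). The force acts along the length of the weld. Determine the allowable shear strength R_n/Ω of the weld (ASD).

Effective throat t_e = 0.707 × 0.75 = 0.5302 in.
Total length L = 5.5 in; A_we = 0.5302 × 5.5 = 2.916 in².
F_nw = 0.6 F_EXX = 0.6 × 90 = 54 ksi.
R_n = 54 × 2.916 = 157.5 kips; R_n/Ω = 157.5/2.0 = 78.74 kips.

R_n/Ω ≈ 78.7 kips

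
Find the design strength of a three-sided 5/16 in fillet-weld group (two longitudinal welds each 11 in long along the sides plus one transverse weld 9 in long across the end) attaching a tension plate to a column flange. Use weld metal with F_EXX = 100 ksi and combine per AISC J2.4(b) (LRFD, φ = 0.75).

φR_n ≈ 320 kip

t_e = 0.707 × 0.3125 = 0.2209 in.
R_nwl = 0.6 × 100 × 0.2209 × 22 = 291.6 kip (longitudinal, 2 welds).
R_nwt = 0.6 × 100 × 0.2209 × 9 = 119.3 kip (transverse, base value).
(i) R_nwl + R_nwt = 410.9 kip; (ii) 0.85 R_nwl + 1.5 R_nwt = 426.9 kip.
R_n = max = 426.9 kip [governs: (ii)]; φR_n = 320.1 kip.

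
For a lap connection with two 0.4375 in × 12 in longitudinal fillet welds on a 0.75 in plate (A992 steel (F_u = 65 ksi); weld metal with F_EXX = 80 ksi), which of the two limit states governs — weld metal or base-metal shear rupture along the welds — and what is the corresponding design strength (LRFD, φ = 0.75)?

φR_n ≈ 267 kip (weld metal governs)

t_e = 0.707 × 0.4375 = 0.3093 in; L = 24 in.
Weld metal: φR_n = 0.75 × 0.6 × 80 × 0.3093 × 24 = 267.2 kip.
Base metal (shear rupture): φR_n = 0.75 × 0.6 × 65 × 0.75 × 24 = 526.5 kip.
Governing: weld metal.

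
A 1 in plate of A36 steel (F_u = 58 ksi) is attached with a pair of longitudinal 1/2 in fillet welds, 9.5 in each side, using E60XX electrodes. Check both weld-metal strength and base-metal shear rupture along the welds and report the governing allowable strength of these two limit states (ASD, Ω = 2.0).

E60XX → F_EXX = 60 ksi.
t_e = 0.707 × 0.5 = 0.3535 in; L = 19 in.
Weld metal: R_n/Ω = (1/2.0) × 0.6 × 60 × 0.3535 × 19 = 120.9 kips.
Base metal (shear rupture): R_n/Ω = (1/2.0) × 0.6 × 58 × 1 × 19 = 330.6 kips.
Governing: weld metal.

R_n/Ω ≈ 121 kips (weld metal governs)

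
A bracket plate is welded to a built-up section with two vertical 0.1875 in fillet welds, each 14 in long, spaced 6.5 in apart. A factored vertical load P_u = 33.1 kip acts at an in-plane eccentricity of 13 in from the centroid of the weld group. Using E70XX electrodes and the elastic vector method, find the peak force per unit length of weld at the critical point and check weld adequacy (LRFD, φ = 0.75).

f_max ≈ 5.02 kip/in; NOT adequate

E70XX → F_EXX = 70 ksi.
Total weld length L_w = 28 in. Treat welds as unit-width lines.
Polar moment about centroid: J = 2[d³/12 + d(b/2)²] = 2[14³/12 + 14×3.25²] = 753.1 in³.
Direct shear f_v = P/L_w = 33.1 / 28 = 1.182 kip/in (vertical).
Torsion M = P·e = 33.1 × 13 = 430.3 kip·in.
Critical point at (x, y) = (3.25, 7) from centroid. f_tx = M·y/J = 4 kip/in; f_ty = M·x/J = 1.857 kip/in.
Resultant f_max = √[f_tx² + (f_v + f_ty)²] = √[4² + (1.182 + 1.857)²] = 5.023 kip/in.
Capacity per unit length: φr_n = 0.75 × 0.6 × 70 × (0.707 × 0.1875) = 4.176 kip/in.
5.023 > 4.176 → NOT adequate.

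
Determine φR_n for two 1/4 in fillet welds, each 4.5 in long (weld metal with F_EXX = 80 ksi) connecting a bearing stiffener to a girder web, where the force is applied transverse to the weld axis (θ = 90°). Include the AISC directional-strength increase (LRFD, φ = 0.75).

t_e = 0.707 × 0.25 = 0.1767 in; A_we = 0.1767 × 9 = 1.591 in².
Directional factor: 1.0 + 0.5 sin^1.5(90°) = 1.5.
F_nw = 0.6 × 80 × 1.5 = 72 ksi.
φR_n = 0.75 × 72 × 1.591 = 85.9 kip.

φR_n ≈ 85.9 kip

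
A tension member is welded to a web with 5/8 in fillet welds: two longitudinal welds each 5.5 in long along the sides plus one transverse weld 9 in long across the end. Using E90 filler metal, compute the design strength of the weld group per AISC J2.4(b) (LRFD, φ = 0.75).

φR_n ≈ 409 kip

E90XX → F_EXX = 90 ksi.
t_e = 0.707 × 0.625 = 0.4419 in.
R_nwl = 0.6 × 90 × 0.4419 × 11 = 262.5 kip (longitudinal, 2 welds).
R_nwt = 0.6 × 90 × 0.4419 × 9 = 214.8 kip (transverse, base value).
(i) R_nwl + R_nwt = 477.2 kip; (ii) 0.85 R_nwl + 1.5 R_nwt = 545.2 kip.
R_n = max = 545.2 kip [governs: (ii)]; φR_n = 408.9 kip.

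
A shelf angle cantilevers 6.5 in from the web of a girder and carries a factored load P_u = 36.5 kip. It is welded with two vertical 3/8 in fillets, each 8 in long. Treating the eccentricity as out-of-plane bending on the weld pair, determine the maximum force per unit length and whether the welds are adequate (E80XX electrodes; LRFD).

E80XX → F_EXX = 80 ksi.
L_w = 2 × 8 = 16 in; section modulus (unit throat) S = 2 × L²/6 = 21.33 in².
Direct shear f_v = P/L_w = 36.5/16 = 2.281 kip/in.
Moment M = P × e = 36.5 × 6.5 = 237.25 kip·in; bending f_b = M/S = 11.12 kip/in.
f_max = √(f_v² + f_b²) = √(2.281² + 11.12²) = 11.35 kip/in.
φr_n = 0.75 × 0.6 × 80 × (0.707 × 0.375) = 9.544 kip/in → NOT adequate.

f_max ≈ 11.4 kip/in; NOT adequate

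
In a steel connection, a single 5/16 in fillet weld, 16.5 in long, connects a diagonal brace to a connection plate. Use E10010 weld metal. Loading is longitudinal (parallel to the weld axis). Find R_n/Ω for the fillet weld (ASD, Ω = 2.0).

E100XX → F_EXX = 100 ksi.
Effective throat t_e = 0.707 × 0.3125 = 0.2209 in.
Total length L = 16.5 in; A_we = 0.2209 × 16.5 = 3.645 in².
F_nw = 0.6 F_EXX = 0.6 × 100 = 60 ksi.
R_n = 60 × 3.645 = 218.7 kips; R_n/Ω = 218.7/2.0 = 109.4 kips.

R_n/Ω ≈ 109 kips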